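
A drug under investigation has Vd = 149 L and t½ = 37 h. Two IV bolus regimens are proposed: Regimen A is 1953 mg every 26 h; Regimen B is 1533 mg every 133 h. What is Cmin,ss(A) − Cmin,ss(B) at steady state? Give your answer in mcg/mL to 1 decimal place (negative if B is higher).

Regimen A: f = (1/2)^(26/37) ≈ 0.6144; Cmin,ss = (1953/149)·f/(1−f) ≈ 20.885 mcg/mL.
Regimen B: f = (1/2)^(133/37) ≈ 0.0828; Cmin,ss = (1533/149)·f/(1−f) ≈ 0.929 mcg/mL.
Difference ≈ 20.885 − 0.929 ≈ 19.956 mcg/mL.

20.0 mcg/mL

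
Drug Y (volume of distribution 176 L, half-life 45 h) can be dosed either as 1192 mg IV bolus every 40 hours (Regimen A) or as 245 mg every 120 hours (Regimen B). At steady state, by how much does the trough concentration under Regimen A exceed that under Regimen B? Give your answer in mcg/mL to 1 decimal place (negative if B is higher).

7.7 mcg/mL

Regimen A: f = (1/2)^(40/45) ≈ 0.5400; Cmin,ss = (1192/176)·f/(1−f) ≈ 7.951 mcg/mL.
Regimen B: f = (1/2)^(120/45) ≈ 0.1575; Cmin,ss = (245/176)·f/(1−f) ≈ 0.260 mcg/mL.
Difference ≈ 7.951 − 0.260 ≈ 7.691 mcg/mL.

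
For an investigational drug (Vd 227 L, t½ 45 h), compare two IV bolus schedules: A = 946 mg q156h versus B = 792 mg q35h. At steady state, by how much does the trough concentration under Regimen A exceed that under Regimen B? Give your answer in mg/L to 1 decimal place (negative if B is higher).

-4.5 mg/L

Regimen A: f = (1/2)^(156/45) ≈ 0.0905; Cmin,ss = (946/227)·f/(1−f) ≈ 0.415 mg/L.
Regimen B: f = (1/2)^(35/45) ≈ 0.5833; Cmin,ss = (792/227)·f/(1−f) ≈ 4.884 mg/L.
Difference ≈ 0.415 − 4.884 ≈ -4.469 mg/L.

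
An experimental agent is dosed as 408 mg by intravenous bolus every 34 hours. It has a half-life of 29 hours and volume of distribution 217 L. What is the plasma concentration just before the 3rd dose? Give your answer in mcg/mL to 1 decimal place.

f = (1/2)^(τ/t½) = (1/2)^(34/29) ≈ 0.4437.
C₀ = D/Vd = 408/217 ≈ 1.880 mcg/mL.
Before the 3rd dose, 2 doses have been given. Superposition: Cmin = C₀·(f + f²).
≈ 1.880 × (0.4437 + 0.1969) ≈ 1.880 × 0.6406 ≈ 1.204 mcg/mL.

1.2 mcg/mL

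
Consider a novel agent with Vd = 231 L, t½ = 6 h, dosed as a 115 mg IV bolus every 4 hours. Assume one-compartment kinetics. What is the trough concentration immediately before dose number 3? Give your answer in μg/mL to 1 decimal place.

0.5 μg/mL

f = (1/2)^(τ/t½) = (1/2)^(4/6) ≈ 0.6300.
C₀ = D/Vd = 115/231 ≈ 0.498 μg/mL.
Before the 3rd dose, 2 doses have been given. Superposition: Cmin = C₀·(f + f²).
≈ 0.498 × (0.6300 + 0.3969) ≈ 0.498 × 1.0269 ≈ 0.511 μg/mL.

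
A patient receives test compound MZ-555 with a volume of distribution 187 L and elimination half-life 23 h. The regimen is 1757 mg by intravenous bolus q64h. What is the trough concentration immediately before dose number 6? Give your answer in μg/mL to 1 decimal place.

f = (1/2)^(τ/t½) = (1/2)^(64/23) ≈ 0.1453.
C₀ = D/Vd = 1757/187 ≈ 9.396 μg/mL.
Before the 6th dose, 5 doses have been given. Superposition: Cmin = C₀·(f + f² + … + f^5).
≈ 9.396 × (0.1453 + 0.0211 + 0.0031 + 0.0004 + 0.0001) ≈ 9.396 × 0.1700 ≈ 1.597 μg/mL.

1.6 μg/mL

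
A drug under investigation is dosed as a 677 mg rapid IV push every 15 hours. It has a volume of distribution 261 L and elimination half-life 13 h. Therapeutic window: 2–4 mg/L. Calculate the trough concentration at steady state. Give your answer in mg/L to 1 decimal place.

τ/t½ = 15/13 ≈ 1.1538, so fraction remaining f = (1/2)^(15/13) ≈ 0.4494.
Accumulation ratio R = 1/(1 − f) ≈ 1/0.5506 ≈ 1.8162.
Each bolus raises the concentration by D/Vd = 677/261 ≈ 2.594 mg/L.
Cmax,ss = C₀/(1 − f) ≈ 2.594/0.5506 ≈ 4.711 mg/L.
One interval later, Cmin,ss = Cmax,ss·e^(−kτ) ≈ 4.711 × 0.4494 ≈ 2.117 mg/L.
Trough 2.1 mg/L vs MEC 2 mg/L: adequate.

2.1 mg/L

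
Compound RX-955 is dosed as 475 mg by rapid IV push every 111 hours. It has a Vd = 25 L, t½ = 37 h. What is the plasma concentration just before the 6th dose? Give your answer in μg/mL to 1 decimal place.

f = (1/2)^(τ/t½) = (1/2)^(111/37) ≈ 0.1250.
C₀ = D/Vd = 475/25 ≈ 19.000 μg/mL.
Before the 6th dose, 5 doses have been given. Superposition: Cmin = C₀·(f + f² + … + f^5).
≈ 19.000 × (0.1250 + 0.0156 + 0.0020 + 0.0002 + 0.0000) ≈ 19.000 × 0.1428 ≈ 2.713 μg/mL.

2.7 μg/mL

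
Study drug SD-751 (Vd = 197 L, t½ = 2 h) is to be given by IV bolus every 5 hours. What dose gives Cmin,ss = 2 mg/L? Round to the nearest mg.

1835 mg

τ/t½ = 5/2 ≈ 2.5, so f = (1/2)^(5/2) ≈ 0.176777.
Cmin,ss = (D/Vd)·f/(1−f), so D = Cmin,ss·Vd·(1−f)/f.
D = 2 × 197 × (1−f)/f ≈ 2 × 197 × 4.65684 ≈ 1834.79 mg.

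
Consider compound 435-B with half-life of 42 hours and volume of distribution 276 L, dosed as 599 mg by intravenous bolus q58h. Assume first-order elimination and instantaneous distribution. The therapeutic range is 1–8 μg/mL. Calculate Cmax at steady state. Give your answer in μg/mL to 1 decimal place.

Over one 58-h interval, 58/42 ≈ 1.381 half-lives elapse, leaving f ≈ 0.3840 of each dose.
Accumulation ratio R = 1/(1 − f) ≈ 1/0.6160 ≈ 1.6234.
Each bolus raises the concentration by D/Vd = 599/276 ≈ 2.170 μg/mL.
Steady-state peak Cmax,ss = C₀·R ≈ 2.170 × 1.6234 ≈ 3.523 μg/mL.
Peak 3.5 μg/mL vs MTC 8 μg/mL: below toxic threshold.

3.5 μg/mL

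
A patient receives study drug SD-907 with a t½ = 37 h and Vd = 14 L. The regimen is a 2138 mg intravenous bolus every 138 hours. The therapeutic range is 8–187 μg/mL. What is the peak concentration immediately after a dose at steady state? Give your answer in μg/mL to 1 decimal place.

165.2 μg/mL

Over one 138-h interval, 138/37 ≈ 3.7297 half-lives elapse, leaving f ≈ 0.0754 of each dose.
At steady state, accumulation factor R = 1/(1 − e^(−kτ)) ≈ 1.0815.
Each bolus raises the concentration by D/Vd = 2138/14 ≈ 152.714 μg/mL.
Steady-state peak Cmax,ss = C₀·R ≈ 152.714 × 1.0815 ≈ 165.160 μg/mL.
Peak 165.2 μg/mL vs MTC 187 μg/mL: below toxic threshold.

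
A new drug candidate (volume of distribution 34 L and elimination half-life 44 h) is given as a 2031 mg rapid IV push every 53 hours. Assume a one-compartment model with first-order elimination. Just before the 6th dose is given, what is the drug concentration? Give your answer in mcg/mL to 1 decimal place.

45.1 mcg/mL

f = (1/2)^(τ/t½) = (1/2)^(53/44) ≈ 0.4339.
C₀ = D/Vd = 2031/34 ≈ 59.735 mcg/mL.
Before the 6th dose, 5 doses have been given. Superposition: Cmin = C₀·(f + f² + … + f^5).
≈ 59.735 × (0.4339 + 0.1883 + 0.0817 + 0.0354 + 0.0154) ≈ 59.735 × 0.7547 ≈ 45.082 mcg/mL.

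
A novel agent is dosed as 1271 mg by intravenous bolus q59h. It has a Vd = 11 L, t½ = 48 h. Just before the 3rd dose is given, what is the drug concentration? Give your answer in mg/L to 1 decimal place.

70.3 mg/L

f = (1/2)^(τ/t½) = (1/2)^(59/48) ≈ 0.4266.
C₀ = D/Vd = 1271/11 ≈ 115.545 mg/L.
Before the 3rd dose, 2 doses have been given. Superposition: Cmin = C₀·(f + f²).
≈ 115.545 × (0.4266 + 0.1820) ≈ 115.545 × 0.6086 ≈ 70.321 mg/L.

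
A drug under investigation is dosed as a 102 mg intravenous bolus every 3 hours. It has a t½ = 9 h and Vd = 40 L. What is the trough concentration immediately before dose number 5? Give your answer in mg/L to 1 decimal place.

5.9 mg/L

f = (1/2)^(τ/t½) = (1/2)^(3/9) ≈ 0.7937.
C₀ = D/Vd = 102/40 ≈ 2.550 mg/L.
Before the 5th dose, 4 doses have been given. Superposition: Cmin = C₀·(f + f² + … + f^4).
≈ 2.550 × (0.7937 + 0.6300 + 0.5000 + 0.3968) ≈ 2.550 × 2.3205 ≈ 5.917 mg/L.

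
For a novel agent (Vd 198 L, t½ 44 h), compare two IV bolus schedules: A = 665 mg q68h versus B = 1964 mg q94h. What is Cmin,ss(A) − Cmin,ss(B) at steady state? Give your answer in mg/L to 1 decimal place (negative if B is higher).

Regimen A: f = (1/2)^(68/44) ≈ 0.3426; Cmin,ss = (665/198)·f/(1−f) ≈ 1.750 mg/L.
Regimen B: f = (1/2)^(94/44) ≈ 0.2275; Cmin,ss = (1964/198)·f/(1−f) ≈ 2.921 mg/L.
Difference ≈ 1.750 − 2.921 ≈ -1.171 mg/L.

-1.2 mg/L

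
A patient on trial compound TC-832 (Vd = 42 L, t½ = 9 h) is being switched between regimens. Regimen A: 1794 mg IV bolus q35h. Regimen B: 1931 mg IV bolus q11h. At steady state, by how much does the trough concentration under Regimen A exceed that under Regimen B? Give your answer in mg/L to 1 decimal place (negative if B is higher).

Regimen A: f = (1/2)^(35/9) ≈ 0.0675; Cmin,ss = (1794/42)·f/(1−f) ≈ 3.092 mg/L.
Regimen B: f = (1/2)^(11/9) ≈ 0.4286; Cmin,ss = (1931/42)·f/(1−f) ≈ 34.486 mg/L.
Difference ≈ 3.092 − 34.486 ≈ -31.394 mg/L.

-31.4 mg/L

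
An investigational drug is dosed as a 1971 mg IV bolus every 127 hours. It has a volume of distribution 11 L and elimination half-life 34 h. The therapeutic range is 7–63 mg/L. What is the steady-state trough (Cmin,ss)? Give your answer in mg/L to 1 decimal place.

14.5 mg/L

τ/t½ = 127/34 ≈ 3.7353, so fraction remaining f = (1/2)^(127/34) ≈ 0.0751.
Accumulation ratio R = 1/(1 − f) ≈ 1/0.9249 ≈ 1.0812.
Each bolus raises the concentration by D/Vd = 1971/11 ≈ 179.182 mg/L.
Steady-state peak Cmax,ss = C₀·R ≈ 179.182 × 1.0812 ≈ 193.732 mg/L.
Steady-state trough Cmin,ss = Cmax,ss·f ≈ 193.732 × 0.0751 ≈ 14.549 mg/L.
Trough 14.5 mg/L vs MEC 7 mg/L: adequate.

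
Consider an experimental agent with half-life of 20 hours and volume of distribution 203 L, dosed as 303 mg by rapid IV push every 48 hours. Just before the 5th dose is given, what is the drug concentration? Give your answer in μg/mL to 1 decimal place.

f = (1/2)^(τ/t½) = (1/2)^(48/20) ≈ 0.1895.
C₀ = D/Vd = 303/203 ≈ 1.493 μg/mL.
Before the 5th dose, 4 doses have been given. Superposition: Cmin = C₀·(f + f² + … + f^4).
≈ 1.493 × (0.1895 + 0.0359 + 0.0068 + 0.0013) ≈ 1.493 × 0.2335 ≈ 0.349 μg/mL.

0.3 μg/mL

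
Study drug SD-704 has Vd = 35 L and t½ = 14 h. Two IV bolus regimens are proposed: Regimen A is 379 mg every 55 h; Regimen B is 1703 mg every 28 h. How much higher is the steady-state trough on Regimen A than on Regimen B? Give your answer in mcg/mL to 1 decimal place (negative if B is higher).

Regimen A: f = (1/2)^(55/14) ≈ 0.0657; Cmin,ss = (379/35)·f/(1−f) ≈ 0.761 mcg/mL.
Regimen B: f = (1/2)^(28/14) ≈ 0.2500; Cmin,ss = (1703/35)·f/(1−f) ≈ 16.219 mcg/mL.
Difference ≈ 0.761 − 16.219 ≈ -15.458 mcg/mL.

-15.5 mcg/mL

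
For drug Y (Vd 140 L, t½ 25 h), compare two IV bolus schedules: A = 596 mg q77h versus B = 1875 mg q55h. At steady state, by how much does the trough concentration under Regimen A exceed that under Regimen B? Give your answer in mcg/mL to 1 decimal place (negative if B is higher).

Regimen A: f = (1/2)^(77/25) ≈ 0.1183; Cmin,ss = (596/140)·f/(1−f) ≈ 0.571 mcg/mL.
Regimen B: f = (1/2)^(55/25) ≈ 0.2176; Cmin,ss = (1875/140)·f/(1−f) ≈ 3.725 mcg/mL.
Difference ≈ 0.571 − 3.725 ≈ -3.154 mcg/mL.

-3.2 mcg/mL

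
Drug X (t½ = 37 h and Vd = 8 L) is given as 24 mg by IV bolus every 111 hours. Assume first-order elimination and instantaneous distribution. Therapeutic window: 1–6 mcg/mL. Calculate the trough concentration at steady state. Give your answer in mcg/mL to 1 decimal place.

τ = 111 h = 3 half-lives, so f = (1/2)^3 = 0.125.
Accumulation ratio R = 1/(1 − f) = 1/0.875 = 8/7.
Single-dose peak C₀ = D/Vd = 24/8 = 3 mcg/mL.
Steady-state peak Cmax,ss = C₀·R = 3 × 8/7 ≈ 3.429 mcg/mL.
Steady-state trough Cmin,ss = Cmax,ss·f ≈ 3.429 × 0.125 ≈ 0.429 mcg/mL.
Trough 0.4 mcg/mL vs MEC 1 mcg/mL: subtherapeutic.

0.4 mcg/mL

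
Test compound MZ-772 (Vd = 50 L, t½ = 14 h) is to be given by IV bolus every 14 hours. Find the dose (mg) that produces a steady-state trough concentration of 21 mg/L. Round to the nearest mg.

1050 mg

τ/t½ = 14/14 ≈ 1, so f = (1/2)^(14/14) ≈ 0.500000.
Cmin,ss = (D/Vd)·f/(1−f), so D = Cmin,ss·Vd·(1−f)/f.
D = 21 × 50 × (1−f)/f ≈ 21 × 50 × 1.00000 ≈ 1050.00 mg.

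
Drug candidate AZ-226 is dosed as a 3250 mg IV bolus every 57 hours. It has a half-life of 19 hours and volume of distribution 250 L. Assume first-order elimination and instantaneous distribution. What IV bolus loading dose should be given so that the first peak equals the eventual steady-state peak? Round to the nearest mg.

f = (1/2)^(57/19) ≈ 0.125000; accumulation ratio R = 1/(1−f) ≈ 1.14286.
Loading dose to hit Cmax,ss on first dose: D_load = D_maint·R ≈ 3250 × 1.14286 ≈ 3714.30 mg.

3714 mg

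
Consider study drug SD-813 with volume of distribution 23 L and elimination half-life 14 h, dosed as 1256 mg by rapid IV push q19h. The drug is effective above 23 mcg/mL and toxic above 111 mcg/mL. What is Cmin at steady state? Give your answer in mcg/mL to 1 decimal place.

Over one 19-h interval, 19/14 ≈ 1.3571 half-lives elapse, leaving f ≈ 0.3904 of each dose.
Single-dose peak C₀ = D/Vd = 1256/23 ≈ 54.609 mcg/mL.
Steady-state trough Cmin,ss = C₀·f/(1−f) ≈ 54.609 × 0.3904/0.6096 ≈ 34.973 mcg/mL.
Trough 35.0 mcg/mL vs MEC 23 mcg/mL: adequate.

35.0 mcg/mL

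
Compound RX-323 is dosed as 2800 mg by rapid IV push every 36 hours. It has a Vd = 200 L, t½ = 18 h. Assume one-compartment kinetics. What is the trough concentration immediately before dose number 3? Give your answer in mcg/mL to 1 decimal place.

f = (1/2)^(τ/t½) = (1/2)^(36/18) ≈ 0.2500.
C₀ = D/Vd = 2800/200 ≈ 14.000 mcg/mL.
Before the 3rd dose, 2 doses have been given. Superposition: Cmin = C₀·(f + f²).
≈ 14.000 × (0.2500 + 0.0625) ≈ 14.000 × 0.3125 ≈ 4.375 mcg/mL.

4.4 mcg/mL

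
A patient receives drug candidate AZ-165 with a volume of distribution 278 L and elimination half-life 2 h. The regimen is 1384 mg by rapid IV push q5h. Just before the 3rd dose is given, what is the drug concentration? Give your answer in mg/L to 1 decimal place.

f = (1/2)^(τ/t½) = (1/2)^(5/2) ≈ 0.1768.
C₀ = D/Vd = 1384/278 ≈ 4.978 mg/L.
Before the 3rd dose, 2 doses have been given. Superposition: Cmin = C₀·(f + f²).
≈ 4.978 × (0.1768 + 0.0313) ≈ 4.978 × 0.2081 ≈ 1.036 mg/L.

1.0 mg/L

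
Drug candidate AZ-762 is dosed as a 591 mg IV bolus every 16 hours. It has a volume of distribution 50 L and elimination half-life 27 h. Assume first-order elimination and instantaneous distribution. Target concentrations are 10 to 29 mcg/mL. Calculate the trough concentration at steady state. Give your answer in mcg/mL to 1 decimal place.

23.3 mcg/mL

τ/t½ = 16/27 ≈ 0.59259, so fraction remaining f = (1/2)^(16/27) ≈ 0.6632.
At steady state, accumulation factor R = 1/(1 − e^(−kτ)) ≈ 2.9691.
Each bolus raises the concentration by D/Vd = 591/50 ≈ 11.820 mcg/mL.
Cmax,ss = C₀/(1 − f) ≈ 11.820/0.3368 ≈ 35.095 mcg/mL.
Steady-state trough Cmin,ss = Cmax,ss·f ≈ 35.095 × 0.6632 ≈ 23.275 mcg/mL.
Trough 23.3 mcg/mL vs MEC 10 mcg/mL: adequate.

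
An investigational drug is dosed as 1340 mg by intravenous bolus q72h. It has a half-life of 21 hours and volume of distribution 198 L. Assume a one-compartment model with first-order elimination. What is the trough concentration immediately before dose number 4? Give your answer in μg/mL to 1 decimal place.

f = (1/2)^(τ/t½) = (1/2)^(72/21) ≈ 0.0929.
C₀ = D/Vd = 1340/198 ≈ 6.768 μg/mL.
Before the 4th dose, 3 doses have been given. Superposition: Cmin = C₀·(f + f² + … + f^3).
≈ 6.768 × (0.0929 + 0.0086 + 0.0008) ≈ 6.768 × 0.1023 ≈ 0.692 μg/mL.

0.7 μg/mL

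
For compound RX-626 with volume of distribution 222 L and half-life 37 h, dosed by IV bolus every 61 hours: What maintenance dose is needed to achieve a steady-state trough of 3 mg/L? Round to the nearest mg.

τ/t½ = 61/37 ≈ 1.6486, so f = (1/2)^(61/37) ≈ 0.318939.
Cmin,ss = (D/Vd)·f/(1−f), so D = Cmin,ss·Vd·(1−f)/f.
D = 3 × 222 × (1−f)/f ≈ 3 × 222 × 2.13540 ≈ 1422.18 mg.

1422 mg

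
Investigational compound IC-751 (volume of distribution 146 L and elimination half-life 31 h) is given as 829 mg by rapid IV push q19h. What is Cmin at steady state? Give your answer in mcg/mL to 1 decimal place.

10.7 mcg/mL

k = ln2/t½ = ln2/31 ≈ 0.022360 h⁻¹; fraction remaining f = e^(−kτ) = e^(−0.022360×19) ≈ 0.6539.
Single-dose peak C₀ = D/Vd = 829/146 ≈ 5.678 mcg/mL.
Steady-state trough Cmin,ss = C₀·f/(1−f) ≈ 5.678 × 0.6539/0.3461 ≈ 10.728 mcg/mL.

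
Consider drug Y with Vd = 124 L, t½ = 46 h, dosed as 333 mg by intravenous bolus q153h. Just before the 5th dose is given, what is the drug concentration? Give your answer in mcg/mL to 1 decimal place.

f = (1/2)^(τ/t½) = (1/2)^(153/46) ≈ 0.0997.
C₀ = D/Vd = 333/124 ≈ 2.685 mcg/mL.
Before the 5th dose, 4 doses have been given. Superposition: Cmin = C₀·(f + f² + … + f^4).
≈ 2.685 × (0.0997 + 0.0099 + 0.0010 + 0.0001) ≈ 2.685 × 0.1107 ≈ 0.297 mcg/mL.

0.3 mcg/mL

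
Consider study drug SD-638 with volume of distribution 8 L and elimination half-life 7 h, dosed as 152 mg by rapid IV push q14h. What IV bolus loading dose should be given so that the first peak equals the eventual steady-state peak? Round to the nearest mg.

203 mg

f = (1/2)^(14/7) ≈ 0.250000; accumulation ratio R = 1/(1−f) ≈ 1.33333.
Loading dose to hit Cmax,ss on first dose: D_load = D_maint·R ≈ 152 × 1.33333 ≈ 202.67 mg.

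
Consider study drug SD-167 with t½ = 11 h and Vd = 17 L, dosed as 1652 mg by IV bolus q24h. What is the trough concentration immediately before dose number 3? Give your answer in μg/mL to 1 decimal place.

f = (1/2)^(τ/t½) = (1/2)^(24/11) ≈ 0.2204.
C₀ = D/Vd = 1652/17 ≈ 97.176 μg/mL.
Before the 3rd dose, 2 doses have been given. Superposition: Cmin = C₀·(f + f²).
≈ 97.176 × (0.2204 + 0.0486) ≈ 97.176 × 0.2690 ≈ 26.140 μg/mL.

26.1 μg/mL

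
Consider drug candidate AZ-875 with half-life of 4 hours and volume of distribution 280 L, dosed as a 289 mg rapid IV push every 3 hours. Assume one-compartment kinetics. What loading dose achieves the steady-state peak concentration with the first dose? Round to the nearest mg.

713 mg

f = (1/2)^(3/4) ≈ 0.594604; accumulation ratio R = 1/(1−f) ≈ 2.46672.
Loading dose to hit Cmax,ss on first dose: D_load = D_maint·R ≈ 289 × 2.46672 ≈ 712.88 mg.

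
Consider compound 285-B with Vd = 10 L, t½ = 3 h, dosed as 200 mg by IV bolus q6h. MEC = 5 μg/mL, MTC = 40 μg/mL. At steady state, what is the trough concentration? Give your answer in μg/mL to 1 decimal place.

6.7 μg/mL

τ = 6 h = 2 half-lives, so f = (1/2)^2 = 0.25.
Accumulation ratio R = 1/(1 − f) = 1/0.75 = 4/3.
Single-dose peak C₀ = D/Vd = 200/10 = 20 μg/mL.
Steady-state peak Cmax,ss = C₀·R = 20 × 4/3 ≈ 26.667 μg/mL.
Steady-state trough Cmin,ss = Cmax,ss·f ≈ 26.667 × 0.25 ≈ 6.667 μg/mL.
Trough 6.7 μg/mL vs MEC 5 μg/mL: adequate.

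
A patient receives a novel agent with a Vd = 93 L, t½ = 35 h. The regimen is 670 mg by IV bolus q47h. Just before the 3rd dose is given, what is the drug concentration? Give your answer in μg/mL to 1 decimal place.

4.0 μg/mL

f = (1/2)^(τ/t½) = (1/2)^(47/35) ≈ 0.3942.
C₀ = D/Vd = 670/93 ≈ 7.204 μg/mL.
Before the 3rd dose, 2 doses have been given. Superposition: Cmin = C₀·(f + f²).
≈ 7.204 × (0.3942 + 0.1554) ≈ 7.204 × 0.5496 ≈ 3.959 μg/mL.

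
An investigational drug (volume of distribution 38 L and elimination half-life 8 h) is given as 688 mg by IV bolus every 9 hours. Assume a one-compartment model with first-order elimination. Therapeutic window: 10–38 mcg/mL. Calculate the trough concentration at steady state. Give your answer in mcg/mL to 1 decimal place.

k = ln2/t½ = ln2/8 ≈ 0.086643 h⁻¹; fraction remaining f = e^(−kτ) = e^(−0.086643×9) ≈ 0.4585.
Accumulation ratio R = 1/(1 − f) ≈ 1/0.5415 ≈ 1.8467.
Each bolus raises the concentration by D/Vd = 688/38 ≈ 18.105 mcg/mL.
Steady-state peak Cmax,ss = C₀·R ≈ 18.105 × 1.8467 ≈ 33.435 mcg/mL.
One interval later, Cmin,ss = Cmax,ss·e^(−kτ) ≈ 33.435 × 0.4585 ≈ 15.330 mcg/mL.
Trough 15.3 mcg/mL vs MEC 10 mcg/mL: adequate.

15.3 mcg/mL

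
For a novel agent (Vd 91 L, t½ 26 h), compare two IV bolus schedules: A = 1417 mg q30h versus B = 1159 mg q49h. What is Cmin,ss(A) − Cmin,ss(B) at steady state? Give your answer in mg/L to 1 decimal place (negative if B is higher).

8.0 mg/L

Regimen A: f = (1/2)^(30/26) ≈ 0.4494; Cmin,ss = (1417/91)·f/(1−f) ≈ 12.709 mg/L.
Regimen B: f = (1/2)^(49/26) ≈ 0.2708; Cmin,ss = (1159/91)·f/(1−f) ≈ 4.730 mg/L.
Difference ≈ 12.709 − 4.730 ≈ 7.979 mg/L.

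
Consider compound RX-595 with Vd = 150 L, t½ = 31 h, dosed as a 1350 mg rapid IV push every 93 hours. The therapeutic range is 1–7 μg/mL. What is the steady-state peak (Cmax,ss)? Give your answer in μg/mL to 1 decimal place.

10.3 μg/mL

The dosing interval is 3 half-lives, so f = 2^(−3) = 0.125.
Accumulation ratio R = 1/(1 − f) = 1/0.875 = 8/7.
Single-dose peak C₀ = D/Vd = 1350/150 = 9 μg/mL.
Steady-state peak Cmax,ss = C₀·R = 9 × 8/7 ≈ 10.286 μg/mL.
Peak 10.3 μg/mL vs MTC 7 μg/mL: exceeds toxic threshold.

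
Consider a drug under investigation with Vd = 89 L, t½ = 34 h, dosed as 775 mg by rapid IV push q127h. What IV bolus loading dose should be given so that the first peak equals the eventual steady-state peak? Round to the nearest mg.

f = (1/2)^(127/34) ≈ 0.075087; accumulation ratio R = 1/(1−f) ≈ 1.08118.
Loading dose to hit Cmax,ss on first dose: D_load = D_maint·R ≈ 775 × 1.08118 ≈ 837.91 mg.

838 mg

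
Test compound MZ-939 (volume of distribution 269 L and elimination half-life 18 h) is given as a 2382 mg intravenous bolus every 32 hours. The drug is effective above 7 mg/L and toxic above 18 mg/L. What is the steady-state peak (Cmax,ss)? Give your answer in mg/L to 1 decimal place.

12.5 mg/L

Over one 32-h interval, 32/18 ≈ 1.7778 half-lives elapse, leaving f ≈ 0.2916 of each dose.
At steady state, accumulation factor R = 1/(1 − e^(−kτ)) ≈ 1.4116.
Each bolus raises the concentration by D/Vd = 2382/269 ≈ 8.855 mg/L.
Steady-state peak Cmax,ss = C₀·R ≈ 8.855 × 1.4116 ≈ 12.500 mg/L.
Peak 12.5 mg/L vs MTC 18 mg/L: below toxic threshold.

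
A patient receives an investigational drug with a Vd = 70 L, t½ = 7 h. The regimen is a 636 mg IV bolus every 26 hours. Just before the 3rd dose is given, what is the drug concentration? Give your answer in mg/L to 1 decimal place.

f = (1/2)^(τ/t½) = (1/2)^(26/7) ≈ 0.0762.
C₀ = D/Vd = 636/70 ≈ 9.086 mg/L.
Before the 3rd dose, 2 doses have been given. Superposition: Cmin = C₀·(f + f²).
≈ 9.086 × (0.0762 + 0.0058) ≈ 9.086 × 0.0820 ≈ 0.745 mg/L.

0.7 mg/L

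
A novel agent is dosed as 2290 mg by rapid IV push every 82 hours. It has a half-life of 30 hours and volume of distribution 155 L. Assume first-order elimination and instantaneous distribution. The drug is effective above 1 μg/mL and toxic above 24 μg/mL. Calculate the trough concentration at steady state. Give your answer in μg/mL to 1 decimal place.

2.6 μg/mL

τ/t½ = 82/30 ≈ 2.7333, so fraction remaining f = (1/2)^(82/30) ≈ 0.1504.
At steady state, accumulation factor R = 1/(1 − e^(−kτ)) ≈ 1.1770.
Single-dose peak C₀ = D/Vd = 2290/155 ≈ 14.774 μg/mL.
Cmax,ss = C₀/(1 − f) ≈ 14.774/0.8496 ≈ 17.389 μg/mL.
Steady-state trough Cmin,ss = Cmax,ss·f ≈ 17.389 × 0.1504 ≈ 2.615 μg/mL.
Trough 2.6 μg/mL vs MEC 1 μg/mL: adequate.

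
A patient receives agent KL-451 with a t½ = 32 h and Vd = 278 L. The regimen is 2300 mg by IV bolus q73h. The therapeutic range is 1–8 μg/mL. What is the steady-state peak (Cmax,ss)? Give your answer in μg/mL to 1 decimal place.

k = ln2/t½ = ln2/32 ≈ 0.021661 h⁻¹; fraction remaining f = e^(−kτ) = e^(−0.021661×73) ≈ 0.2057.
At steady state, accumulation factor R = 1/(1 − e^(−kτ)) ≈ 1.2590.
Each bolus raises the concentration by D/Vd = 2300/278 ≈ 8.273 μg/mL.
Cmax,ss = C₀/(1 − f) ≈ 8.273/0.7943 ≈ 10.415 μg/mL.
Peak 10.4 μg/mL vs MTC 8 μg/mL: exceeds toxic threshold.

10.4 μg/mL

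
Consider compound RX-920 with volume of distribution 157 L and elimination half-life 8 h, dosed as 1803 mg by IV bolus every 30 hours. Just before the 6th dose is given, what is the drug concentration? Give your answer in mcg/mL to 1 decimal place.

f = (1/2)^(τ/t½) = (1/2)^(30/8) ≈ 0.0743.
C₀ = D/Vd = 1803/157 ≈ 11.484 mcg/mL.
Before the 6th dose, 5 doses have been given. Superposition: Cmin = C₀·(f + f² + … + f^5).
≈ 11.484 × (0.0743 + 0.0055 + 0.0004 + 0.0000 + 0.0000) ≈ 11.484 × 0.0802 ≈ 0.921 mcg/mL.

0.9 mcg/mL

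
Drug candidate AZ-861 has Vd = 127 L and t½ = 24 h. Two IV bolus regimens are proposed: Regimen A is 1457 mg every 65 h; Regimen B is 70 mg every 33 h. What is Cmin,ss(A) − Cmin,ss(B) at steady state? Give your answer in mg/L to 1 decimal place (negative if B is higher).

Regimen A: f = (1/2)^(65/24) ≈ 0.1530; Cmin,ss = (1457/127)·f/(1−f) ≈ 2.072 mg/L.
Regimen B: f = (1/2)^(33/24) ≈ 0.3856; Cmin,ss = (70/127)·f/(1−f) ≈ 0.346 mg/L.
Difference ≈ 2.072 − 0.346 ≈ 1.726 mg/L.

1.7 mg/L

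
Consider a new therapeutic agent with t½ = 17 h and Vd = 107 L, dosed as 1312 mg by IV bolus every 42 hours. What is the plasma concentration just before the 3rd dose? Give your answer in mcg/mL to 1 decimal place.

f = (1/2)^(τ/t½) = (1/2)^(42/17) ≈ 0.1804.
C₀ = D/Vd = 1312/107 ≈ 12.262 mcg/mL.
Before the 3rd dose, 2 doses have been given. Superposition: Cmin = C₀·(f + f²).
≈ 12.262 × (0.1804 + 0.0325) ≈ 12.262 × 0.2129 ≈ 2.611 mcg/mL.

2.6 mcg/mL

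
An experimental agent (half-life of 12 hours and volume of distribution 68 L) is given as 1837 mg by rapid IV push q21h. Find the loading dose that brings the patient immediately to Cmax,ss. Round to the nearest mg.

2614 mg

f = (1/2)^(21/12) ≈ 0.297302; accumulation ratio R = 1/(1−f) ≈ 1.42309.
Loading dose to hit Cmax,ss on first dose: D_load = D_maint·R ≈ 1837 × 1.42309 ≈ 2614.22 mg.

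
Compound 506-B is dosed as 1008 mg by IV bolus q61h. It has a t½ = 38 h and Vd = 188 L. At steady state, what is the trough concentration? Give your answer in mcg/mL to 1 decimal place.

2.6 mcg/mL

Over one 61-h interval, 61/38 ≈ 1.6053 half-lives elapse, leaving f ≈ 0.3287 of each dose.
Accumulation ratio R = 1/(1 − f) ≈ 1/0.6713 ≈ 1.4896.
Single-dose peak C₀ = D/Vd = 1008/188 ≈ 5.362 mcg/mL.
Cmax,ss = C₀/(1 − f) ≈ 5.362/0.6713 ≈ 7.987 mcg/mL.
One interval later, Cmin,ss = Cmax,ss·e^(−kτ) ≈ 7.987 × 0.3287 ≈ 2.625 mcg/mL.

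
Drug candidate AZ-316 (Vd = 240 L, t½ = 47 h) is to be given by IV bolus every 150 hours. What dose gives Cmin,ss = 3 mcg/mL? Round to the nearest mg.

τ/t½ = 150/47 ≈ 3.1915, so f = (1/2)^(150/47) ≈ 0.109463.
Cmin,ss = (D/Vd)·f/(1−f), so D = Cmin,ss·Vd·(1−f)/f.
D = 3 × 240 × (1−f)/f ≈ 3 × 240 × 8.13551 ≈ 5857.57 mg.

5858 mg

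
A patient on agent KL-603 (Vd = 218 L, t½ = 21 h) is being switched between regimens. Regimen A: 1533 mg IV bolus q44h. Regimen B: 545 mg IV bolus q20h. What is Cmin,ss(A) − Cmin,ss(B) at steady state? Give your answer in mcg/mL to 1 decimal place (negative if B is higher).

-0.5 mcg/mL

Regimen A: f = (1/2)^(44/21) ≈ 0.2340; Cmin,ss = (1533/218)·f/(1−f) ≈ 2.148 mcg/mL.
Regimen B: f = (1/2)^(20/21) ≈ 0.5168; Cmin,ss = (545/218)·f/(1−f) ≈ 2.674 mcg/mL.
Difference ≈ 2.148 − 2.674 ≈ -0.526 mcg/mL.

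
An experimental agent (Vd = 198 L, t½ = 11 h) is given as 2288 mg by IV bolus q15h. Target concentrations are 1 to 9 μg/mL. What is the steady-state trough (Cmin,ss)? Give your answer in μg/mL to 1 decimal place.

7.3 μg/mL

τ/t½ = 15/11 ≈ 1.3636, so fraction remaining f = (1/2)^(15/11) ≈ 0.3886.
At steady state, accumulation factor R = 1/(1 − e^(−kτ)) ≈ 1.6356.
Each bolus raises the concentration by D/Vd = 2288/198 ≈ 11.556 μg/mL.
Steady-state peak Cmax,ss = C₀·R ≈ 11.556 × 1.6356 ≈ 18.901 μg/mL.
One interval later, Cmin,ss = Cmax,ss·e^(−kτ) ≈ 18.901 × 0.3886 ≈ 7.345 μg/mL.
Trough 7.3 μg/mL vs MEC 1 μg/mL: adequate.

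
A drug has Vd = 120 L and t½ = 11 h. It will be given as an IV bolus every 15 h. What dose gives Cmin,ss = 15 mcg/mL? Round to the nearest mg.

τ/t½ = 15/11 ≈ 1.3636, so f = (1/2)^(15/11) ≈ 0.388602.
Cmin,ss = (D/Vd)·f/(1−f), so D = Cmin,ss·Vd·(1−f)/f.
D = 15 × 120 × (1−f)/f ≈ 15 × 120 × 1.57333 ≈ 2831.99 mg.

2832 mg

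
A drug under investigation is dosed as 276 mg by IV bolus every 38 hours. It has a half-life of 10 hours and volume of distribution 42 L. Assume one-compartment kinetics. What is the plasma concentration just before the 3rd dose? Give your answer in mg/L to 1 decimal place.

f = (1/2)^(τ/t½) = (1/2)^(38/10) ≈ 0.0718.
C₀ = D/Vd = 276/42 ≈ 6.571 mg/L.
Before the 3rd dose, 2 doses have been given. Superposition: Cmin = C₀·(f + f²).
≈ 6.571 × (0.0718 + 0.0052) ≈ 6.571 × 0.0770 ≈ 0.506 mg/L.

0.5 mg/L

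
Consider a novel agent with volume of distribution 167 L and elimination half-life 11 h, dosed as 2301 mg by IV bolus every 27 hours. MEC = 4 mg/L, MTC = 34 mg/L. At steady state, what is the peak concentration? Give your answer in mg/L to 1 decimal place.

16.9 mg/L

Over one 27-h interval, 27/11 ≈ 2.4545 half-lives elapse, leaving f ≈ 0.1824 of each dose.
At steady state, accumulation factor R = 1/(1 − e^(−kτ)) ≈ 1.2231.
Single-dose peak C₀ = D/Vd = 2301/167 ≈ 13.778 mg/L.
Steady-state peak Cmax,ss = C₀·R ≈ 13.778 × 1.2231 ≈ 16.852 mg/L.
Peak 16.9 mg/L vs MTC 34 mg/L: below toxic threshold.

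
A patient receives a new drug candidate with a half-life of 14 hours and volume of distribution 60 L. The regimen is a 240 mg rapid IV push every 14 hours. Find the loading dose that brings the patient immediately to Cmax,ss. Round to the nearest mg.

480 mg

f = (1/2)^(14/14) ≈ 0.500000; accumulation ratio R = 1/(1−f) ≈ 2.00000.
Loading dose to hit Cmax,ss on first dose: D_load = D_maint·R ≈ 240 × 2.00000 ≈ 480.00 mg.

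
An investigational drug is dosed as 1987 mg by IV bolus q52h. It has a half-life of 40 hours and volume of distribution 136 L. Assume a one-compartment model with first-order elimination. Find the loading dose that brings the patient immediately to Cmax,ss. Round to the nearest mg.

3346 mg

f = (1/2)^(52/40) ≈ 0.406126; accumulation ratio R = 1/(1−f) ≈ 1.68386.
Loading dose to hit Cmax,ss on first dose: D_load = D_maint·R ≈ 1987 × 1.68386 ≈ 3345.83 mg.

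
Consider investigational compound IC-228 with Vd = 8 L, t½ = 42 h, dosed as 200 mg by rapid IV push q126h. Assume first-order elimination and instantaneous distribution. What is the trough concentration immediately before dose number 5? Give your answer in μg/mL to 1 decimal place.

3.6 μg/mL

f = (1/2)^(τ/t½) = (1/2)^(126/42) ≈ 0.1250.
C₀ = D/Vd = 200/8 ≈ 25.000 μg/mL.
Before the 5th dose, 4 doses have been given. Superposition: Cmin = C₀·(f + f² + … + f^4).
≈ 25.000 × (0.1250 + 0.0156 + 0.0020 + 0.0002) ≈ 25.000 × 0.1428 ≈ 3.570 μg/mL.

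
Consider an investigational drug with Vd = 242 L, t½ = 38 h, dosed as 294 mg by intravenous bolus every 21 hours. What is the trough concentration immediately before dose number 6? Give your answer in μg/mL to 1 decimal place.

f = (1/2)^(τ/t½) = (1/2)^(21/38) ≈ 0.6818.
C₀ = D/Vd = 294/242 ≈ 1.215 μg/mL.
Before the 6th dose, 5 doses have been given. Superposition: Cmin = C₀·(f + f² + … + f^5).
≈ 1.215 × (0.6818 + 0.4649 + 0.3169 + 0.2161 + 0.1473) ≈ 1.215 × 1.8270 ≈ 2.220 μg/mL.

2.2 μg/mL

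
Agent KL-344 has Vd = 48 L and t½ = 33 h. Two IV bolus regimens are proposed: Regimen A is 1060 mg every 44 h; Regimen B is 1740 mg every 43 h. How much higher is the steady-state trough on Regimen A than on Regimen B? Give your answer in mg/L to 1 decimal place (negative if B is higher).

-10.2 mg/L

Regimen A: f = (1/2)^(44/33) ≈ 0.3969; Cmin,ss = (1060/48)·f/(1−f) ≈ 14.533 mg/L.
Regimen B: f = (1/2)^(43/33) ≈ 0.4053; Cmin,ss = (1740/48)·f/(1−f) ≈ 24.705 mg/L.
Difference ≈ 14.533 − 24.705 ≈ -10.172 mg/L.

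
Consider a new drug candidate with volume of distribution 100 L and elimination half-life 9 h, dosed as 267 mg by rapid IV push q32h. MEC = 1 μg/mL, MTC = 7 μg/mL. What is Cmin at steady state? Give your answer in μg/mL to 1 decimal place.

0.2 μg/mL

Over one 32-h interval, 32/9 ≈ 3.5556 half-lives elapse, leaving f ≈ 0.0850 of each dose.
Accumulation ratio R = 1/(1 − f) ≈ 1/0.9150 ≈ 1.0929.
Single-dose peak C₀ = D/Vd = 267/100 ≈ 2.670 μg/mL.
Steady-state peak Cmax,ss = C₀·R ≈ 2.670 × 1.0929 ≈ 2.918 μg/mL.
One interval later, Cmin,ss = Cmax,ss·e^(−kτ) ≈ 2.918 × 0.0850 ≈ 0.248 μg/mL.
Trough 0.2 μg/mL vs MEC 1 μg/mL: subtherapeutic.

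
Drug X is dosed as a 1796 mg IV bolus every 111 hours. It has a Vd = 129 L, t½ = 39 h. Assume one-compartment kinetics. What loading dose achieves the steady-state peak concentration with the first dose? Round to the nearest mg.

2086 mg

f = (1/2)^(111/39) ≈ 0.139066; accumulation ratio R = 1/(1−f) ≈ 1.16153.
Loading dose to hit Cmax,ss on first dose: D_load = D_maint·R ≈ 1796 × 1.16153 ≈ 2086.11 mg.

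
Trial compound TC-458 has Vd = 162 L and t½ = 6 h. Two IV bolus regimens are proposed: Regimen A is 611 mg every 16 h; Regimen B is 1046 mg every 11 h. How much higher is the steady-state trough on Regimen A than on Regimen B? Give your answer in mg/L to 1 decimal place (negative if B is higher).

Regimen A: f = (1/2)^(16/6) ≈ 0.1575; Cmin,ss = (611/162)·f/(1−f) ≈ 0.705 mg/L.
Regimen B: f = (1/2)^(11/6) ≈ 0.2806; Cmin,ss = (1046/162)·f/(1−f) ≈ 2.518 mg/L.
Difference ≈ 0.705 − 2.518 ≈ -1.813 mg/L.

-1.8 mg/L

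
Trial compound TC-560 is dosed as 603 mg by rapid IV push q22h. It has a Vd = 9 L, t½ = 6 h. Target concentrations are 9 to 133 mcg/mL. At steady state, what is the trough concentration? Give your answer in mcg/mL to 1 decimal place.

k = ln2/t½ = ln2/6 ≈ 0.115525 h⁻¹; fraction remaining f = e^(−kτ) = e^(−0.115525×22) ≈ 0.0787.
Single-dose peak C₀ = D/Vd = 603/9 ≈ 67.000 mcg/mL.
Steady-state trough Cmin,ss = C₀·f/(1−f) ≈ 67.000 × 0.0787/0.9213 ≈ 5.723 mcg/mL.
Trough 5.7 mcg/mL vs MEC 9 mcg/mL: subtherapeutic.

5.7 mcg/mL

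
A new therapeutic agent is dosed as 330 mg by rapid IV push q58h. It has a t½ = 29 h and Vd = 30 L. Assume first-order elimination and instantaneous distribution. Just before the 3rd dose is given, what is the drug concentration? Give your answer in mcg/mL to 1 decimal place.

f = (1/2)^(τ/t½) = (1/2)^(58/29) ≈ 0.2500.
C₀ = D/Vd = 330/30 ≈ 11.000 mcg/mL.
Before the 3rd dose, 2 doses have been given. Superposition: Cmin = C₀·(f + f²).
≈ 11.000 × (0.2500 + 0.0625) ≈ 11.000 × 0.3125 ≈ 3.438 mcg/mL.

3.4 mcg/mL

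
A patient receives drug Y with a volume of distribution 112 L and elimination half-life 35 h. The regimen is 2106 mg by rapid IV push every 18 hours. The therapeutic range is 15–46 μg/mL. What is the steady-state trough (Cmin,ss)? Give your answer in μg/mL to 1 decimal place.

τ/t½ = 18/35 ≈ 0.51429, so fraction remaining f = (1/2)^(18/35) ≈ 0.7001.
Accumulation ratio R = 1/(1 − f) ≈ 1/0.2999 ≈ 3.3344.
Single-dose peak C₀ = D/Vd = 2106/112 ≈ 18.804 μg/mL.
Steady-state peak Cmax,ss = C₀·R ≈ 18.804 × 3.3344 ≈ 62.700 μg/mL.
Steady-state trough Cmin,ss = Cmax,ss·f ≈ 62.700 × 0.7001 ≈ 43.896 μg/mL.
Trough 43.9 μg/mL vs MEC 15 μg/mL: adequate.

43.9 μg/mL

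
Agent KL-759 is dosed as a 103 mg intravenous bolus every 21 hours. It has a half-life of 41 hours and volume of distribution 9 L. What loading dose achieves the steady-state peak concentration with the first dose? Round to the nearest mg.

345 mg

f = (1/2)^(21/41) ≈ 0.701155; accumulation ratio R = 1/(1−f) ≈ 3.34622.
Loading dose to hit Cmax,ss on first dose: D_load = D_maint·R ≈ 103 × 3.34622 ≈ 344.66 mg.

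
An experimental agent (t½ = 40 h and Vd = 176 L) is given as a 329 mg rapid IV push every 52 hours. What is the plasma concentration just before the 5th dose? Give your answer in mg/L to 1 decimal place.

f = (1/2)^(τ/t½) = (1/2)^(52/40) ≈ 0.4061.
C₀ = D/Vd = 329/176 ≈ 1.869 mg/L.
Before the 5th dose, 4 doses have been given. Superposition: Cmin = C₀·(f + f² + … + f^4).
≈ 1.869 × (0.4061 + 0.1649 + 0.0670 + 0.0272) ≈ 1.869 × 0.6652 ≈ 1.243 mg/L.

1.2 mg/L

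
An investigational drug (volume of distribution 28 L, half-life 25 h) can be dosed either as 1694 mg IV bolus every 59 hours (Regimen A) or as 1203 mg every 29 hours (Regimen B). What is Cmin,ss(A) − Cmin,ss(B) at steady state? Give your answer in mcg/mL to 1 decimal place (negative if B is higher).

Regimen A: f = (1/2)^(59/25) ≈ 0.1948; Cmin,ss = (1694/28)·f/(1−f) ≈ 14.637 mcg/mL.
Regimen B: f = (1/2)^(29/25) ≈ 0.4475; Cmin,ss = (1203/28)·f/(1−f) ≈ 34.799 mcg/mL.
Difference ≈ 14.637 − 34.799 ≈ -20.162 mcg/mL.

-20.2 mcg/mL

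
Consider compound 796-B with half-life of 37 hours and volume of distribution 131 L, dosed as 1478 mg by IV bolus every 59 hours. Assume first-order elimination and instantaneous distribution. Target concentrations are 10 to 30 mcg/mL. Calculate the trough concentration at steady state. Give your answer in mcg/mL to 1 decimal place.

5.6 mcg/mL

k = ln2/t½ = ln2/37 ≈ 0.018734 h⁻¹; fraction remaining f = e^(−kτ) = e^(−0.018734×59) ≈ 0.3311.
Accumulation ratio R = 1/(1 − f) ≈ 1/0.6689 ≈ 1.4950.
Each bolus raises the concentration by D/Vd = 1478/131 ≈ 11.282 mcg/mL.
Cmax,ss = C₀/(1 − f) ≈ 11.282/0.6689 ≈ 16.866 mcg/mL.
One interval later, Cmin,ss = Cmax,ss·e^(−kτ) ≈ 16.866 × 0.3311 ≈ 5.584 mcg/mL.
Trough 5.6 mcg/mL vs MEC 10 mcg/mL: subtherapeutic.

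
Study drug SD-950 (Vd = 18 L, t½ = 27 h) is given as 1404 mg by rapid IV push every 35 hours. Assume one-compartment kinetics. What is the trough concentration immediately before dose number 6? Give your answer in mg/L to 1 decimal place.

53.0 mg/L

f = (1/2)^(τ/t½) = (1/2)^(35/27) ≈ 0.4072.
C₀ = D/Vd = 1404/18 ≈ 78.000 mg/L.
Before the 6th dose, 5 doses have been given. Superposition: Cmin = C₀·(f + f² + … + f^5).
≈ 78.000 × (0.4072 + 0.1658 + 0.0675 + 0.0275 + 0.0112) ≈ 78.000 × 0.6792 ≈ 52.978 mg/L.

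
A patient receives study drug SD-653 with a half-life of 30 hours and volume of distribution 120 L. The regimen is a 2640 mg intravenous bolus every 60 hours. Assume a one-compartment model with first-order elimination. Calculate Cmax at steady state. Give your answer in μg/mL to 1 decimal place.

The dosing interval is 2 half-lives, so f = 2^(−2) = 0.25.
Accumulation ratio R = 1/(1 − f) = 1/0.75 = 4/3.
Single-dose peak C₀ = D/Vd = 2640/120 = 22 μg/mL.
Steady-state peak Cmax,ss = C₀·R = 22 × 4/3 ≈ 29.333 μg/mL.

29.3 μg/mL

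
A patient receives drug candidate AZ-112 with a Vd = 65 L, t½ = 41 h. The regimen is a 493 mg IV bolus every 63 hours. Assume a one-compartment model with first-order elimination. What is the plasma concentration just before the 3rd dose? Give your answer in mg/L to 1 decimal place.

f = (1/2)^(τ/t½) = (1/2)^(63/41) ≈ 0.3447.
C₀ = D/Vd = 493/65 ≈ 7.585 mg/L.
Before the 3rd dose, 2 doses have been given. Superposition: Cmin = C₀·(f + f²).
≈ 7.585 × (0.3447 + 0.1188) ≈ 7.585 × 0.4635 ≈ 3.516 mg/L.

3.5 mg/L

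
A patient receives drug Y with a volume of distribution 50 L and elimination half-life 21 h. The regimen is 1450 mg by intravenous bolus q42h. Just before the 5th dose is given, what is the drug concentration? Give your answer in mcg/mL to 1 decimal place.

9.6 mcg/mL

f = (1/2)^(τ/t½) = (1/2)^(42/21) ≈ 0.2500.
C₀ = D/Vd = 1450/50 ≈ 29.000 mcg/mL.
Before the 5th dose, 4 doses have been given. Superposition: Cmin = C₀·(f + f² + … + f^4).
≈ 29.000 × (0.2500 + 0.0625 + 0.0156 + 0.0039) ≈ 29.000 × 0.3320 ≈ 9.628 mcg/mL.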